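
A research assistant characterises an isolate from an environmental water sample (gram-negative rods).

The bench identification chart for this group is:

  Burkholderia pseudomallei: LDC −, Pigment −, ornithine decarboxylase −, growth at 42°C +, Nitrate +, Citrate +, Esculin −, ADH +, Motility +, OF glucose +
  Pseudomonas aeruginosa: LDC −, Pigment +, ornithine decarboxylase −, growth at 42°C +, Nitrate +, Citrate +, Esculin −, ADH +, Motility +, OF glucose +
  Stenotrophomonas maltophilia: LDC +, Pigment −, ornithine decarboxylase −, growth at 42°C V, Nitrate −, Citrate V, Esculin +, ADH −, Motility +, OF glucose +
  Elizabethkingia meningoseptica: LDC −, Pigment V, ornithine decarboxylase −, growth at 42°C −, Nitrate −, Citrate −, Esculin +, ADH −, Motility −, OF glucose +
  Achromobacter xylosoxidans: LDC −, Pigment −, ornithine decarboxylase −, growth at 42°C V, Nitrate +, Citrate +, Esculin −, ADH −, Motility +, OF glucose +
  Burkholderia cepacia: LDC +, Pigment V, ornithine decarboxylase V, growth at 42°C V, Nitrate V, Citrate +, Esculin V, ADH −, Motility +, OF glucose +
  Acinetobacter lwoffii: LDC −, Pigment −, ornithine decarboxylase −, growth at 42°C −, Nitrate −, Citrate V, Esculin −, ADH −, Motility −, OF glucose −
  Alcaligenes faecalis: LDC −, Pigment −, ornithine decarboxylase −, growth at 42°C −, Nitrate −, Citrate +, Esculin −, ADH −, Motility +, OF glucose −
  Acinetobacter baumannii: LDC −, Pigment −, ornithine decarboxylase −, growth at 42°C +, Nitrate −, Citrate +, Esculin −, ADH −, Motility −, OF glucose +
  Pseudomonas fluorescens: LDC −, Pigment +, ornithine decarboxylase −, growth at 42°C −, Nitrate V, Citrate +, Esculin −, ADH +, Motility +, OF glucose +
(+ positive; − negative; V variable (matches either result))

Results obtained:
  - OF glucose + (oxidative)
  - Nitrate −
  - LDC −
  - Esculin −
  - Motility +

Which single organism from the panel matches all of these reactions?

Pseudomonas fluorescens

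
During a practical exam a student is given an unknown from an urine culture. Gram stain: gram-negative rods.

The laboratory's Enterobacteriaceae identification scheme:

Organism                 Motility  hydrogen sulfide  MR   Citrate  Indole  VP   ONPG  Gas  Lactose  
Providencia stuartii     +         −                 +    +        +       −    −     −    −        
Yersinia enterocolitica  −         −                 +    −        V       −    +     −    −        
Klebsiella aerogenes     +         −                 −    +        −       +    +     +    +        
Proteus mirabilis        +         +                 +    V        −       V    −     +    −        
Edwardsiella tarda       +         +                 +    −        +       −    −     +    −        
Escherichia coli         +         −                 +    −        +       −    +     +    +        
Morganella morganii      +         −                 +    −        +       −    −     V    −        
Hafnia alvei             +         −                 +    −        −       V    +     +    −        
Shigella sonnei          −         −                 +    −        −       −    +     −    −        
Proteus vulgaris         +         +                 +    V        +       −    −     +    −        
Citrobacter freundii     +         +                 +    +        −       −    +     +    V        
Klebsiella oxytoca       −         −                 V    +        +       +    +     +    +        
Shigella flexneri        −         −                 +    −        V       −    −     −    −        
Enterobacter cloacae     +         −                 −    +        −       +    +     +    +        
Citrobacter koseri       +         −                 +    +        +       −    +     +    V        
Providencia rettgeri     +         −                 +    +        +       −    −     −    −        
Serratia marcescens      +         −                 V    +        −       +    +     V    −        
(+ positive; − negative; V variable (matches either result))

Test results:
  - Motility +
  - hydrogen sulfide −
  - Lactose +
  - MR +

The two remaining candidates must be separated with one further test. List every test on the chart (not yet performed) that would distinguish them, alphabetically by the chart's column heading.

Lactose +: excludes 11 organisms — 6 left.
MR +: excludes Klebsiella aerogenes, Enterobacter cloacae — 4 left.
Motility +: excludes Klebsiella oxytoca — 3 left.
hydrogen sulfide −: excludes Citrobacter freundii — 2 left.
Two candidates remain: Citrobacter koseri and Escherichia coli.
  Citrate: Citrobacter koseri +, Escherichia coli − — discriminates.
  Indole: + vs + — same for both, does not separate.
  VP: − vs − — same for both, does not separate.
  ONPG: + vs + — same for both, does not separate.
  Gas: + vs + — same for both, does not separate.

Citrate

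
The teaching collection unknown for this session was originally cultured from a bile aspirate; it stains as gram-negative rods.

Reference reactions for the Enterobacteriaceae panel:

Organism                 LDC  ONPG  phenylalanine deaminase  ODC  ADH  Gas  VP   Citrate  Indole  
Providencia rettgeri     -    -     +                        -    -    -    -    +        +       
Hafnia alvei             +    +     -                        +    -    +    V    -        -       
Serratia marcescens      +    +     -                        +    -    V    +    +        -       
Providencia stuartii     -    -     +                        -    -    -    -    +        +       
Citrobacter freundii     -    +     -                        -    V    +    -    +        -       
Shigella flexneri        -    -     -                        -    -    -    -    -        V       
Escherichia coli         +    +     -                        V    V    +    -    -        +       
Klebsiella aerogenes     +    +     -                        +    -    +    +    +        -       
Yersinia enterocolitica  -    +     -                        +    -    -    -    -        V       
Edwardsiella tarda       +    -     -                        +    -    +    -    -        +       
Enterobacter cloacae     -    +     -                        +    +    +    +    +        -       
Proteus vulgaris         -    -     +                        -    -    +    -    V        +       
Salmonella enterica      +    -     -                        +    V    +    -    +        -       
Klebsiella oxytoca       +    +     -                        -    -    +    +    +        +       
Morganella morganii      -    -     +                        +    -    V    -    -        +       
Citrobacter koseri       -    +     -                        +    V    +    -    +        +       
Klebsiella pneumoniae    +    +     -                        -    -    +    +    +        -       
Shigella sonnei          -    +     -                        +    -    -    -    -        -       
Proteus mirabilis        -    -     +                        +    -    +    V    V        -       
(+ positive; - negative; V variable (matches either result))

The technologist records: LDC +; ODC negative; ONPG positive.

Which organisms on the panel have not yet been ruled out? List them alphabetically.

ONPG +: excludes 8 organisms — 11 left.
ODC -: excludes 7 organisms — 4 left.
LDC +: excludes Citrobacter freundii — 3 left.

Escherichia coli, Klebsiella oxytoca, Klebsiella pneumoniae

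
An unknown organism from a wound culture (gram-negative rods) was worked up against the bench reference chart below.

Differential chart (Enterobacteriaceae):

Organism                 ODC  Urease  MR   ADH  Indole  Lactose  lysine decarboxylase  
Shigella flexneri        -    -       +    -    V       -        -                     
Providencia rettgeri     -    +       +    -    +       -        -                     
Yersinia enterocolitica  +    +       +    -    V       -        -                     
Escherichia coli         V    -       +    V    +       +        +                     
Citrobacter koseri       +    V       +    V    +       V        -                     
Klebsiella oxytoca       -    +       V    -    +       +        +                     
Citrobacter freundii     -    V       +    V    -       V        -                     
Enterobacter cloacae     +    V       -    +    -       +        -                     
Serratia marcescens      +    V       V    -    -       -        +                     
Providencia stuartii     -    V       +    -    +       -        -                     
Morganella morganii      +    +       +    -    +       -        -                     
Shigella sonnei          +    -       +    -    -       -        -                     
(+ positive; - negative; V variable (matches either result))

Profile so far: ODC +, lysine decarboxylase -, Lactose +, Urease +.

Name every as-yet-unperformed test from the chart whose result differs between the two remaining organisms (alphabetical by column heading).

Indole, MR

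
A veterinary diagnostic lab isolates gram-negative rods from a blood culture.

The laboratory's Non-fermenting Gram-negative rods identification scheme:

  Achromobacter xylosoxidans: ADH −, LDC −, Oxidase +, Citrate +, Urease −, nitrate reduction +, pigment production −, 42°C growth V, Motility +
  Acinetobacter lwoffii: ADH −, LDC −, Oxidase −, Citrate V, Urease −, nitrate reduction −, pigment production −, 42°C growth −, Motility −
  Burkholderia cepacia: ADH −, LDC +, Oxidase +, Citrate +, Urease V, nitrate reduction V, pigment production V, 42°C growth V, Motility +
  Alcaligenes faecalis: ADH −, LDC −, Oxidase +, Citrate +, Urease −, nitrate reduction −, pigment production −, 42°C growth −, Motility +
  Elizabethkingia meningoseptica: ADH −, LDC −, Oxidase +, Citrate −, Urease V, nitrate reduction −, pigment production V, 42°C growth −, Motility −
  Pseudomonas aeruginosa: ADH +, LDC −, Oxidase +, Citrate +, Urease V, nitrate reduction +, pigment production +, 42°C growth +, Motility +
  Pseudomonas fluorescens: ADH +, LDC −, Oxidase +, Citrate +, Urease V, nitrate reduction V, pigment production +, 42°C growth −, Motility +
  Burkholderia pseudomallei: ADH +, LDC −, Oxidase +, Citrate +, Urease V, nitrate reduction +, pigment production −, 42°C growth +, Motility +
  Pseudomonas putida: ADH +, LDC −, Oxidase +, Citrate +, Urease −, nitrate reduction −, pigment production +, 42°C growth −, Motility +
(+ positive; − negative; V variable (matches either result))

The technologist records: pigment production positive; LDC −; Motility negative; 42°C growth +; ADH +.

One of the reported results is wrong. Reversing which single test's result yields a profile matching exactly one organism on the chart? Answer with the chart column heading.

Motility

As reported, no row in the chart matches all 5 reactions.
Reversing pigment production → still no organism matches.
Reversing Motility (to +) → unique match: Pseudomonas aeruginosa.
Reversing 42°C growth → still no organism matches.
Reversing ADH → still no organism matches.
Reversing LDC → still no organism matches.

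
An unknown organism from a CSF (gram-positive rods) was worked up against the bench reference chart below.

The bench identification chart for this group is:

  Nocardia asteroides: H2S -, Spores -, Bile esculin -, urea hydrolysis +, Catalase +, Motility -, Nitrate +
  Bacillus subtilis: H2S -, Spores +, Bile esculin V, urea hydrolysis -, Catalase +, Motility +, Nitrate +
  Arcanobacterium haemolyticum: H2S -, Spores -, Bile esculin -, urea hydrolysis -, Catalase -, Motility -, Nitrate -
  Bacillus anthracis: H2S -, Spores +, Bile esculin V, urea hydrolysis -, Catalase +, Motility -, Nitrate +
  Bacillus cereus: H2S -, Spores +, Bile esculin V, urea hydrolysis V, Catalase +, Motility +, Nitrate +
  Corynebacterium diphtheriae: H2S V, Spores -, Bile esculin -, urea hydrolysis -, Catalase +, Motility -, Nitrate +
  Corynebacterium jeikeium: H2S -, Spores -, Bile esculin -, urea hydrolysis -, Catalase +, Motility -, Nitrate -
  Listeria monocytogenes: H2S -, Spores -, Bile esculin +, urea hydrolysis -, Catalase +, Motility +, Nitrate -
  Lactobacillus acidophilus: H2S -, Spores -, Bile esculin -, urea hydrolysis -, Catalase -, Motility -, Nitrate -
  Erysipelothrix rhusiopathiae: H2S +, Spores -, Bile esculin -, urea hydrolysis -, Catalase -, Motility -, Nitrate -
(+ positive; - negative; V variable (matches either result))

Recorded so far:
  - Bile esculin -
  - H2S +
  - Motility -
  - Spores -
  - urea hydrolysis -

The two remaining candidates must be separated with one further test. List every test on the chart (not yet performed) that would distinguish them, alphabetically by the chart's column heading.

Catalase, Nitrate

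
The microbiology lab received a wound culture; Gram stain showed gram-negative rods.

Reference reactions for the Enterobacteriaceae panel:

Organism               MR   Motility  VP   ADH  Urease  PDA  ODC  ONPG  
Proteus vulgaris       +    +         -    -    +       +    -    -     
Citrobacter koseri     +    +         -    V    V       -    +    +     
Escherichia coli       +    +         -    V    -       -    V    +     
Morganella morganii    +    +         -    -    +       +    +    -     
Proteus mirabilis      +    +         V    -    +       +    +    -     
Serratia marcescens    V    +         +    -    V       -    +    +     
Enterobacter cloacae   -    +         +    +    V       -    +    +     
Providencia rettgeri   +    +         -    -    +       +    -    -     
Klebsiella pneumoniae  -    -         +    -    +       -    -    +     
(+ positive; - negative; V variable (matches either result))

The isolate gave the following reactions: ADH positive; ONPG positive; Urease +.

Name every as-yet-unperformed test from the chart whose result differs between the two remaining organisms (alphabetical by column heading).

MR, VP

ONPG +: excludes Proteus vulgaris, Morganella morganii, Proteus mirabilis, Providencia rettgeri — 5 left.
Urease +: excludes Escherichia coli — 4 left.
ADH +: excludes Serratia marcescens, Klebsiella pneumoniae — 2 left.
Two candidates remain: Citrobacter koseri and Enterobacter cloacae.
  MR: Citrobacter koseri +, Enterobacter cloacae - — discriminates.
  Motility: + vs + — same for both, does not separate.
  VP: Citrobacter koseri -, Enterobacter cloacae + — discriminates.
  PDA: - vs - — same for both, does not separate.
  ODC: + vs + — same for both, does not separate.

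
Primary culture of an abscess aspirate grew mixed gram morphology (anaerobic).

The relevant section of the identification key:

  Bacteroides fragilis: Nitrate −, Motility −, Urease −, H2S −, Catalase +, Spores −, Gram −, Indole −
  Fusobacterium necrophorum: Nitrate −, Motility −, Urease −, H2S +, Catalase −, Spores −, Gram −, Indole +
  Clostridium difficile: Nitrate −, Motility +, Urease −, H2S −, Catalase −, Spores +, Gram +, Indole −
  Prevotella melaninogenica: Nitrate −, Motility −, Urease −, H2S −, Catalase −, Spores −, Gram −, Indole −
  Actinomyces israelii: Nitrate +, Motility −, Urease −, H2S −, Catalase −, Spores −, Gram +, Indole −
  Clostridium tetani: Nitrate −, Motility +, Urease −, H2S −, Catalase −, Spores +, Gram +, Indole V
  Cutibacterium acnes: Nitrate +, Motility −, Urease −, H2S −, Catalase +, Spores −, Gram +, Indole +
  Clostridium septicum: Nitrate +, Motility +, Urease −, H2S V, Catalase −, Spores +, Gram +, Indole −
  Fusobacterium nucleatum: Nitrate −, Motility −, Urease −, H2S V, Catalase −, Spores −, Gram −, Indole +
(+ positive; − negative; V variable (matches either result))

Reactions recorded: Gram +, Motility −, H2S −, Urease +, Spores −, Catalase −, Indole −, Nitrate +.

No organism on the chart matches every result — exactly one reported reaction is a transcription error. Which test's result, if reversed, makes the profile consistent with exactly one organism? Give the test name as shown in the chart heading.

Urease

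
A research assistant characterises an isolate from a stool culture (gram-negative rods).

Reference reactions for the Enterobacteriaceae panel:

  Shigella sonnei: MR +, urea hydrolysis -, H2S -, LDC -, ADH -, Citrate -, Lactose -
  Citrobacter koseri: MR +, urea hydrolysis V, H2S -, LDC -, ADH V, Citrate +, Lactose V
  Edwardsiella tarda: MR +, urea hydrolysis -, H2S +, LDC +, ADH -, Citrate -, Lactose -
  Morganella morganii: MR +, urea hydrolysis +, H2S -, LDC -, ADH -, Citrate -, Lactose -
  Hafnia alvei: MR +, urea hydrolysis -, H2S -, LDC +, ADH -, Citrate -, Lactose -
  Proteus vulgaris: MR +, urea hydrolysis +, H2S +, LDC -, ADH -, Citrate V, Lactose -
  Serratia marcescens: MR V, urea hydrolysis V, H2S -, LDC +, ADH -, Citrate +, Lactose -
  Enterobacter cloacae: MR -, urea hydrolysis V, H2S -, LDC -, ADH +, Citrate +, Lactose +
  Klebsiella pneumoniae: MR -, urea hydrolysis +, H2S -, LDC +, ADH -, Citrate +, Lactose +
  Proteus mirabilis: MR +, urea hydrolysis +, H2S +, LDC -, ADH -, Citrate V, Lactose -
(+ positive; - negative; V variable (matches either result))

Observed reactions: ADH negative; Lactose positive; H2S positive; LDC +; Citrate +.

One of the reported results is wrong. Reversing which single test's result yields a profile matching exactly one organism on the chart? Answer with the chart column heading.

H2S

As reported, no row in the chart matches all 5 reactions.
Reversing ADH → still no organism matches.
Reversing Lactose → still no organism matches.
Reversing Citrate → still no organism matches.
Reversing LDC → still no organism matches.
Reversing H2S (to -) → unique match: Klebsiella pneumoniae.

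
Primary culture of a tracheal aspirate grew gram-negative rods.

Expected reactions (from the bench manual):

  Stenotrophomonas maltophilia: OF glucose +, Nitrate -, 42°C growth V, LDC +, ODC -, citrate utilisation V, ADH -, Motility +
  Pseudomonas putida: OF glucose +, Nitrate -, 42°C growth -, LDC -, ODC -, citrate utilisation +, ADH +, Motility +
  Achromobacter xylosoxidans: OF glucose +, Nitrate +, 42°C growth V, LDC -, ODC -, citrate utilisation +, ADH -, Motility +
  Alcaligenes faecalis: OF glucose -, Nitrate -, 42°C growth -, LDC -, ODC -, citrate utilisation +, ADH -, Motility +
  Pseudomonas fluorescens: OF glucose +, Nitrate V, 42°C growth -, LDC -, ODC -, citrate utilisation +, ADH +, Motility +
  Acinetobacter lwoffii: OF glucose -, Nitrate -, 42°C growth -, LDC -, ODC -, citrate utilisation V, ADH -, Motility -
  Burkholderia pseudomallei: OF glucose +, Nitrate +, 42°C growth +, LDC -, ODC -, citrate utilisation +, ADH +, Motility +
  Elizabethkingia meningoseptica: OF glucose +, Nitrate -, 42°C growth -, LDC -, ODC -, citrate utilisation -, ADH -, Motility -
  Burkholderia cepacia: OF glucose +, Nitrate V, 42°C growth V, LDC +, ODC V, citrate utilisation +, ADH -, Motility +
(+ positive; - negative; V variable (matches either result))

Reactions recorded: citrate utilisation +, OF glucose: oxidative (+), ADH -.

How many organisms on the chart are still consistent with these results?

OF glucose +: excludes Alcaligenes faecalis, Acinetobacter lwoffii — 7 left.
ADH -: excludes Pseudomonas putida, Pseudomonas fluorescens, Burkholderia pseudomallei — 4 left.
citrate utilisation +: excludes Elizabethkingia meningoseptica — 3 left.
Still consistent: Achromobacter xylosoxidans, Burkholderia cepacia, Stenotrophomonas maltophilia.

3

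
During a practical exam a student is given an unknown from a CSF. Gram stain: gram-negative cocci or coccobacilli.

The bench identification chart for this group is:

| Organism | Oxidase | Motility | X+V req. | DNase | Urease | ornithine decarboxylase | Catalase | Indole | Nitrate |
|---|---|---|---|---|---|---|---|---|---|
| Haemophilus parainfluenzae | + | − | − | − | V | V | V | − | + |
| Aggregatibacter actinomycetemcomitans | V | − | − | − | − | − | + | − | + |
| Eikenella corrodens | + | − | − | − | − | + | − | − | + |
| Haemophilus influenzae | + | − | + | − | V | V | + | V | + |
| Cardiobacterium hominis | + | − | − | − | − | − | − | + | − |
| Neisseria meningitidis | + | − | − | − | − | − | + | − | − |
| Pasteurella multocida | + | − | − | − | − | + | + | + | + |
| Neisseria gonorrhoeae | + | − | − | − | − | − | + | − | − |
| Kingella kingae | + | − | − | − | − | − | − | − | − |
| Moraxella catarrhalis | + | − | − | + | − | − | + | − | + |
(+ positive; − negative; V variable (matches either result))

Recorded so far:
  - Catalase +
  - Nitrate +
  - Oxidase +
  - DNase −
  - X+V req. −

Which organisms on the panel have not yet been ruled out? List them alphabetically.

Aggregatibacter actinomycetemcomitans, Haemophilus parainfluenzae, Pasteurella multocida

X+V req. −: excludes Haemophilus influenzae — 9 left.
Nitrate +: excludes Cardiobacterium hominis, Neisseria meningitidis, Neisseria gonorrhoeae, Kingella kingae — 5 left.
Oxidase +: all 5 remaining candidates are consistent.
Catalase +: excludes Eikenella corrodens — 4 left.
DNase −: excludes Moraxella catarrhalis — 3 left.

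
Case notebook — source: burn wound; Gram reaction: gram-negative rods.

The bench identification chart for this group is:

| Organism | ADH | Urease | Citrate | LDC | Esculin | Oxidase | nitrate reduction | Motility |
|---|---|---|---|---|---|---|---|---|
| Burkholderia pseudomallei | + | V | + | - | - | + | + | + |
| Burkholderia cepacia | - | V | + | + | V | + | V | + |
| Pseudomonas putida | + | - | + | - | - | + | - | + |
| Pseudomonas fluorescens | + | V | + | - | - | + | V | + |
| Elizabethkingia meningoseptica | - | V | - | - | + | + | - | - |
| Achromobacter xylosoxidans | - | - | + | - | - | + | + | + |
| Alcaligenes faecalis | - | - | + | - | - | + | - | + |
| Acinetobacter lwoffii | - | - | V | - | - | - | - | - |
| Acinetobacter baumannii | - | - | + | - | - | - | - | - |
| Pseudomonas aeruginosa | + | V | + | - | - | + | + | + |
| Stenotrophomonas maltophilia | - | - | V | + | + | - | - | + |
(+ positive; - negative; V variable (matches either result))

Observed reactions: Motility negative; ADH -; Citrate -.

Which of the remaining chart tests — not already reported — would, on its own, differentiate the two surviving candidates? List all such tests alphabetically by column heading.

Motility -: excludes 8 organisms — 3 left.
Citrate -: excludes Acinetobacter baumannii — 2 left.
ADH -: all 2 remaining candidates are consistent.
Two candidates remain: Acinetobacter lwoffii and Elizabethkingia meningoseptica.
  Urease: - vs V — variable for at least one, does not separate.
  LDC: - vs - — same for both, does not separate.
  Esculin: Acinetobacter lwoffii -, Elizabethkingia meningoseptica + — discriminates.
  Oxidase: Acinetobacter lwoffii -, Elizabethkingia meningoseptica + — discriminates.
  nitrate reduction: - vs - — same for both, does not separate.

Esculin, Oxidase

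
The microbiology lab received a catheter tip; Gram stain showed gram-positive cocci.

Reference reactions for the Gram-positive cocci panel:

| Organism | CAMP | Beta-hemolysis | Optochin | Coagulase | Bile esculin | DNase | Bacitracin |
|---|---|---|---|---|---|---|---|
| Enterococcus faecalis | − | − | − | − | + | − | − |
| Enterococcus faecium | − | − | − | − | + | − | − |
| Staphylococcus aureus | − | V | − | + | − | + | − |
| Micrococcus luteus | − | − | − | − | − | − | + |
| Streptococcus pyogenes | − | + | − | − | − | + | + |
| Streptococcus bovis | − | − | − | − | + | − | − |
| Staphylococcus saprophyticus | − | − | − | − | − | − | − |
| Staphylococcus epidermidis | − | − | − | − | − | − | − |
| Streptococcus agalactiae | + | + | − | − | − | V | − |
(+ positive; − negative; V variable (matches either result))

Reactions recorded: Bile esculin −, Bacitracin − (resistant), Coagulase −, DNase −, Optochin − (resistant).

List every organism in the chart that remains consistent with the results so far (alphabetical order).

Staphylococcus epidermidis, Staphylococcus saprophyticus, Streptococcus agalactiae

Optochin −: all 9 remaining candidates are consistent.
Coagulase −: excludes Staphylococcus aureus — 8 left.
Bacitracin −: excludes Micrococcus luteus, Streptococcus pyogenes — 6 left.
DNase −: all 6 remaining candidates are consistent.
Bile esculin −: excludes Enterococcus faecalis, Enterococcus faecium, Streptococcus bovis — 3 left.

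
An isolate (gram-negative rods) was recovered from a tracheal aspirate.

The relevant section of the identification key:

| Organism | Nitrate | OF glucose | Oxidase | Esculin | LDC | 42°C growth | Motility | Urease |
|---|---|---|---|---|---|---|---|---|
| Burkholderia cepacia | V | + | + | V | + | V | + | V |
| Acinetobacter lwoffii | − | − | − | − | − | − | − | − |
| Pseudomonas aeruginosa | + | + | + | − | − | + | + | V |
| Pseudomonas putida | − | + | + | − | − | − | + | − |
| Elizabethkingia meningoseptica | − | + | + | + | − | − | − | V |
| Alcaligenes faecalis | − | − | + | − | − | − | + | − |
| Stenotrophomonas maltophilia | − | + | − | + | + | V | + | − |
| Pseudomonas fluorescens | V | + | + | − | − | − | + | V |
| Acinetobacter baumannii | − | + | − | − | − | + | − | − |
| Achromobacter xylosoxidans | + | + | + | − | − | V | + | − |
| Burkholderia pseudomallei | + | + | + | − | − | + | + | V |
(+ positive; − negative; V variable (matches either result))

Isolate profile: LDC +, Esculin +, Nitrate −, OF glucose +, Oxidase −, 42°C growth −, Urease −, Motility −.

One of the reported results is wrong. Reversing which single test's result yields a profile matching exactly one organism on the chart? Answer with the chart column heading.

As reported, no row in the chart matches all 8 reactions.
Reversing LDC → still no organism matches.
Reversing Motility (to +) → unique match: Stenotrophomonas maltophilia.
Reversing Oxidase → still no organism matches.
Reversing 42°C growth → still no organism matches.
Reversing OF glucose → still no organism matches.
Reversing Urease → still no organism matches.
Reversing Nitrate → still no organism matches.
Reversing Esculin → still no organism matches.

Motility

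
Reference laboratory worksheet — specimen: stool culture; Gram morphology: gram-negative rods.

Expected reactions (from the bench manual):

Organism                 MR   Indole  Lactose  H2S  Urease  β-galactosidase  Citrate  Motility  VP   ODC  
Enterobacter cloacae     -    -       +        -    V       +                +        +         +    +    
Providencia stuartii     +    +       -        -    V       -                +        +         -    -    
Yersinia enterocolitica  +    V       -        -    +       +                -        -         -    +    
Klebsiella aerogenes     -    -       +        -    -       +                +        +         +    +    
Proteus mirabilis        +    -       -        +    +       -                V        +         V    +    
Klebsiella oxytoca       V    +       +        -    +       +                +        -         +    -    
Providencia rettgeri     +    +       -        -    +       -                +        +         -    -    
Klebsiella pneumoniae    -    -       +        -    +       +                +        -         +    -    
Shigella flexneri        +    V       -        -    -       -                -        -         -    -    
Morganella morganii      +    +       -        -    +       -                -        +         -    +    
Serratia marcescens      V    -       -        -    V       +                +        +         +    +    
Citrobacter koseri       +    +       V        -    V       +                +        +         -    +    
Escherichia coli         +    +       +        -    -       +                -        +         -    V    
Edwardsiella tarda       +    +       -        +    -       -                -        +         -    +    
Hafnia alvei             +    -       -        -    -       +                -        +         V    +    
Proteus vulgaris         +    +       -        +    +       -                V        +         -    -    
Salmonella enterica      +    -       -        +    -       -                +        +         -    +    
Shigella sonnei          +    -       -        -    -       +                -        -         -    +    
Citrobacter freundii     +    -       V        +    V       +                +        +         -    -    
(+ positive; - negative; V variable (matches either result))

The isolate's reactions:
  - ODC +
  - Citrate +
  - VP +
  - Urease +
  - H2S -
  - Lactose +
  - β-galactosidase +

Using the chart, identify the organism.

H2S -: excludes 5 organisms — 14 left.
VP +: excludes 8 organisms — 6 left.
Citrate +: excludes Hafnia alvei — 5 left.
β-galactosidase +: all 5 remaining candidates are consistent.
Lactose +: excludes Serratia marcescens — 4 left.
ODC +: excludes Klebsiella oxytoca, Klebsiella pneumoniae — 2 left.
Urease +: excludes Klebsiella aerogenes — 1 left.

Enterobacter cloacae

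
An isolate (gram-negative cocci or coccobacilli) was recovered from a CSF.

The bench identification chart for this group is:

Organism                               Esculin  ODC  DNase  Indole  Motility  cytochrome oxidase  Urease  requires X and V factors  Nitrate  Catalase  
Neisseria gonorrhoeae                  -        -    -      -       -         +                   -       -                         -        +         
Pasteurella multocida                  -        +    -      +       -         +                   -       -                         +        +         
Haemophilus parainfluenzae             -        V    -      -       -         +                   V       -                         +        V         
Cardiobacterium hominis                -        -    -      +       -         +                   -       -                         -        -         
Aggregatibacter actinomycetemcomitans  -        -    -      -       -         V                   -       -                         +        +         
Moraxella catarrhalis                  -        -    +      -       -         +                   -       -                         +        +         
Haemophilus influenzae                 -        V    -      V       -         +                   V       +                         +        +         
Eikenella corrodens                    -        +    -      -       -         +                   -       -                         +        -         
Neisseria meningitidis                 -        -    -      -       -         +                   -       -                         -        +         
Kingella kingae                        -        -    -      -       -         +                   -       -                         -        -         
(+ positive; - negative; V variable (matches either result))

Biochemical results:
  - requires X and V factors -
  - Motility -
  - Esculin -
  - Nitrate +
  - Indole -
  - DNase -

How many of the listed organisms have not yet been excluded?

DNase -: excludes Moraxella catarrhalis — 9 left.
Nitrate +: excludes Neisseria gonorrhoeae, Cardiobacterium hominis, Neisseria meningitidis, Kingella kingae — 5 left.
requires X and V factors -: excludes Haemophilus influenzae — 4 left.
Motility -: all 4 remaining candidates are consistent.
Esculin -: all 4 remaining candidates are consistent.
Indole -: excludes Pasteurella multocida — 3 left.
Still consistent: Aggregatibacter actinomycetemcomitans, Eikenella corrodens, Haemophilus parainfluenzae.

3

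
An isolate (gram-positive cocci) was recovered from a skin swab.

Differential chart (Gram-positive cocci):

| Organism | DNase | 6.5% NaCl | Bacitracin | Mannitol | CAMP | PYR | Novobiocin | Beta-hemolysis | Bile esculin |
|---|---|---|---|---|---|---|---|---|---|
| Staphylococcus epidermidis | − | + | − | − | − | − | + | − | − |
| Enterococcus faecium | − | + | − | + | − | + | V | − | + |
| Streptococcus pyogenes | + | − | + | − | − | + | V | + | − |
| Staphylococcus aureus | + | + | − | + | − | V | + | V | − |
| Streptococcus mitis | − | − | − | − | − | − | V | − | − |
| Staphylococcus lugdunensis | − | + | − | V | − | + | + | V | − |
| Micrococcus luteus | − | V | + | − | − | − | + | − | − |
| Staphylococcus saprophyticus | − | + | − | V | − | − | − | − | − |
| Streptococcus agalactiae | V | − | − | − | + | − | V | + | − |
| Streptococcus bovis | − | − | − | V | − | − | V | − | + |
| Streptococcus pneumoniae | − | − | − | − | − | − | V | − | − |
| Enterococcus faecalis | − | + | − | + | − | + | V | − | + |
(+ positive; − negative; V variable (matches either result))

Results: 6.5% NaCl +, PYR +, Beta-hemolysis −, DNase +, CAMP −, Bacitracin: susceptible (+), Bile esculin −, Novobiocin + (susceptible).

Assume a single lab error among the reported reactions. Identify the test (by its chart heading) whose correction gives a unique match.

Bacitracin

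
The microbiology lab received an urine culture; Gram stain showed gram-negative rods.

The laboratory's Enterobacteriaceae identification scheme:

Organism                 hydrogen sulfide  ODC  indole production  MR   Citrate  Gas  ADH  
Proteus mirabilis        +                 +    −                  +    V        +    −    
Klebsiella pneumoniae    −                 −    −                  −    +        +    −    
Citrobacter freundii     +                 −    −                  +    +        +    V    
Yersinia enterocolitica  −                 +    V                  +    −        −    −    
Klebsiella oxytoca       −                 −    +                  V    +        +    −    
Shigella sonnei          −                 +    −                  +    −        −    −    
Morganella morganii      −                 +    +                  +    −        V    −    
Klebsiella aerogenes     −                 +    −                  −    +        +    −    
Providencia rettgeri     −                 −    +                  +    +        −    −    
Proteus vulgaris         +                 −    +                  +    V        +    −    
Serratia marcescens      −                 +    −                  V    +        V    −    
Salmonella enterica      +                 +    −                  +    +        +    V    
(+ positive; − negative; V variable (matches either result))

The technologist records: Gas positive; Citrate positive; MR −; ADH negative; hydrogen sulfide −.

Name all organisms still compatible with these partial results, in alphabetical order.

MR −: excludes 8 organisms — 4 left.
Citrate +: all 4 remaining candidates are consistent.
Gas +: all 4 remaining candidates are consistent.
hydrogen sulfide −: all 4 remaining candidates are consistent.
ADH −: all 4 remaining candidates are consistent.

Klebsiella aerogenes, Klebsiella oxytoca, Klebsiella pneumoniae, Serratia marcescens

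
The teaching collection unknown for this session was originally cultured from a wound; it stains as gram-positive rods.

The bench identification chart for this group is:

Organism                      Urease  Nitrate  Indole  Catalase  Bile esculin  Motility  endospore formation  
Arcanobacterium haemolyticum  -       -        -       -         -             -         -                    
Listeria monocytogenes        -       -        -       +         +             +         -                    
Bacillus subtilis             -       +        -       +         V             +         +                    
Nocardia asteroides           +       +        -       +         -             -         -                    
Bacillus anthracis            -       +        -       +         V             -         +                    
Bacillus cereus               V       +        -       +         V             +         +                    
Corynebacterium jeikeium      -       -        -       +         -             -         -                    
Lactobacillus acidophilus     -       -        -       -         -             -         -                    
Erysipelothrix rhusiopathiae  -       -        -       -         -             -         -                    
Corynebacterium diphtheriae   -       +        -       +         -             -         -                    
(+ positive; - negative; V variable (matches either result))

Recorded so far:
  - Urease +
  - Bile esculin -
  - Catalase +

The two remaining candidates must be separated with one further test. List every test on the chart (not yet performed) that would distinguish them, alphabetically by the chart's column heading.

endospore formation, Motility

Bile esculin -: excludes Listeria monocytogenes — 9 left.
Urease +: excludes 7 organisms — 2 left.
Catalase +: all 2 remaining candidates are consistent.
Two candidates remain: Bacillus cereus and Nocardia asteroides.
  Nitrate: + vs + — same for both, does not separate.
  Indole: - vs - — same for both, does not separate.
  Motility: Bacillus cereus +, Nocardia asteroides - — discriminates.
  endospore formation: Bacillus cereus +, Nocardia asteroides - — discriminates.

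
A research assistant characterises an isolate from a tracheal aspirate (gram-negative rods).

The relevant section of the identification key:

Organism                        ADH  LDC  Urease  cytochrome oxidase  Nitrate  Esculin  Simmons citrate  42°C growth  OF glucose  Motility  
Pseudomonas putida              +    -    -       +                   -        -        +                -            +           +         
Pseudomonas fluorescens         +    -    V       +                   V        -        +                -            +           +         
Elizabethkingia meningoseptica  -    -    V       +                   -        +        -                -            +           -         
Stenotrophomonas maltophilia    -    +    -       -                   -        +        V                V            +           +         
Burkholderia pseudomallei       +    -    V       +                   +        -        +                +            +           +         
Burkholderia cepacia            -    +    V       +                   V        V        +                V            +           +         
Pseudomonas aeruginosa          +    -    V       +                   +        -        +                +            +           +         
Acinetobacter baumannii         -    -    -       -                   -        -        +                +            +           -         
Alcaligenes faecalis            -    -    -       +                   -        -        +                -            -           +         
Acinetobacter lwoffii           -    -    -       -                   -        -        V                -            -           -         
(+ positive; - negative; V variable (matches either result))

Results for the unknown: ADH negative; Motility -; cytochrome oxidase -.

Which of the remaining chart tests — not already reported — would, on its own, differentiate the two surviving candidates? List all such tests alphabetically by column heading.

42°C growth, OF glucose

Motility -: excludes 7 organisms — 3 left.
ADH -: all 3 remaining candidates are consistent.
cytochrome oxidase -: excludes Elizabethkingia meningoseptica — 2 left.
Two candidates remain: Acinetobacter baumannii and Acinetobacter lwoffii.
  LDC: - vs - — same for both, does not separate.
  Urease: - vs - — same for both, does not separate.
  Nitrate: - vs - — same for both, does not separate.
  Esculin: - vs - — same for both, does not separate.
  Simmons citrate: + vs V — variable for at least one, does not separate.
  42°C growth: Acinetobacter baumannii +, Acinetobacter lwoffii - — discriminates.
  OF glucose: Acinetobacter baumannii +, Acinetobacter lwoffii - — discriminates.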